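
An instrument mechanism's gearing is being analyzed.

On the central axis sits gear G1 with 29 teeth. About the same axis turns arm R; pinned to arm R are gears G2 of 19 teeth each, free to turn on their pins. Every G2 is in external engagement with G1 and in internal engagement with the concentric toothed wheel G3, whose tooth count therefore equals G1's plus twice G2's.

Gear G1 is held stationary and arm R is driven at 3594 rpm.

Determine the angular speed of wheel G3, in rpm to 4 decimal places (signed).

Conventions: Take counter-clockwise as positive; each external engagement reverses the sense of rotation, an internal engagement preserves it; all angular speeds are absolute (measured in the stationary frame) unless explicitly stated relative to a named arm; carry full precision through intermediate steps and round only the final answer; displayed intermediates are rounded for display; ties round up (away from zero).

+5149.6119 rpm

topology: planetary set — G1 29T / G2 19T / G3 67T, arm = carrier (Willis)
normalise by the input: solve with ω_arm = 1, then scale by 3594 rpm
ring teeth: 29 + 2·19 = 67
29(ω_sun−ω_arm) = −67(ω_ring−ω_arm),  ω_sun = 0, ω_arm = 1
ω_ring = 1 − (29/67)(0−1) = 96/67
scale: ω_ring = 96/67 × 3594 rpm = +5149.6119 rpm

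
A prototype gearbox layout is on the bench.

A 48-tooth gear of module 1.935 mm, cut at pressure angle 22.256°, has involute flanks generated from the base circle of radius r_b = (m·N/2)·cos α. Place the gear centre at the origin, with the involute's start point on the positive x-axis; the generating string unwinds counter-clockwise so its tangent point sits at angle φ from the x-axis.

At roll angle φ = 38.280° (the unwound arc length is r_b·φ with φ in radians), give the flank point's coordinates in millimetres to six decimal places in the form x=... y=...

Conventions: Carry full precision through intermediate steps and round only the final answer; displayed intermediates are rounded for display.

single-mesh involute tooth geometry (48T wheel at module 1.935)
pitch radius r_p = m·N/2 = 1.935·48/2 = 46.440000
base radius r_b = r_p·cos α = 46.440000·cos 22.256° = 42.980259
roll angle φ = 38.280° = 0.66811204 rad
x = r_b·(cos φ + φ·sin φ) = 51.528665
y = r_b·(sin φ − φ·cos φ) = 4.084930

x=51.528665 y=4.084930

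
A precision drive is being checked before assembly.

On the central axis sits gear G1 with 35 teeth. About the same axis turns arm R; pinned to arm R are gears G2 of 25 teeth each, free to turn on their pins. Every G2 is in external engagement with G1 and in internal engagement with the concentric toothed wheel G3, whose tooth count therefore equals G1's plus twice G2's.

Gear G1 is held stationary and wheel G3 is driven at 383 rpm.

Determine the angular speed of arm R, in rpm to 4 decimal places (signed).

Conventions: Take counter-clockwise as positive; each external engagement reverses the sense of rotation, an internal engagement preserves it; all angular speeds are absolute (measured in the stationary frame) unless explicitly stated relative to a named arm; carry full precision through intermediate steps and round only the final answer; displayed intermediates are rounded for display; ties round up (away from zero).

planetary set (35T centre, 25T on arm, 85T internal) — Willis relation
normalise by the input: solve with ω_ring = 1, then scale by 383 rpm
ring teeth: 35 + 2·25 = 85
35(ω_sun−ω_arm) = −85(ω_ring−ω_arm),  ω_sun = 0, ω_ring = 1
35(0−ω_arm) = −85(1−ω_arm)  ⇒  120·ω_arm = 85  ⇒  ω_arm = 17/24
scale: ω_arm = 17/24 × 383 rpm = +271.2917 rpm

+271.2917 rpm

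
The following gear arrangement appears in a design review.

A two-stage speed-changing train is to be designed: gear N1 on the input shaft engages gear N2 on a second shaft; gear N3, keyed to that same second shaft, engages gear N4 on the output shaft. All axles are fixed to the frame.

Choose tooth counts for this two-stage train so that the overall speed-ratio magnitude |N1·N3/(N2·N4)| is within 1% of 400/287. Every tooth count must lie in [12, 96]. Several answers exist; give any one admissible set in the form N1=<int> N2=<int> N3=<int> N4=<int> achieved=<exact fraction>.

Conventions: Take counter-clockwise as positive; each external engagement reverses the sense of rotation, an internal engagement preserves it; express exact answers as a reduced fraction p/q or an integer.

design class (target 400/287): fixed-axis compound train
target = 400/287 in lowest terms: an exact hit needs N1·N3 = k·400 and N2·N4 = k·287 for one integer k, every count in [12, 96]; additionally prefer no 1:1 stage (N1 ≠ N2, N3 ≠ N4)
k = 1: no 1:1-free in-range split of k·400 and k·287 into factor pairs; take k = 2
k = 2: N1·N3 = 800 = 16·50, N2·N4 = 574 = 14·41
achieved = 16·50/(14·41) = 400/287; |achieved − target| = 0 ≤ 4/287 ✓

N1=16 N2=14 N3=50 N4=41 achieved=400/287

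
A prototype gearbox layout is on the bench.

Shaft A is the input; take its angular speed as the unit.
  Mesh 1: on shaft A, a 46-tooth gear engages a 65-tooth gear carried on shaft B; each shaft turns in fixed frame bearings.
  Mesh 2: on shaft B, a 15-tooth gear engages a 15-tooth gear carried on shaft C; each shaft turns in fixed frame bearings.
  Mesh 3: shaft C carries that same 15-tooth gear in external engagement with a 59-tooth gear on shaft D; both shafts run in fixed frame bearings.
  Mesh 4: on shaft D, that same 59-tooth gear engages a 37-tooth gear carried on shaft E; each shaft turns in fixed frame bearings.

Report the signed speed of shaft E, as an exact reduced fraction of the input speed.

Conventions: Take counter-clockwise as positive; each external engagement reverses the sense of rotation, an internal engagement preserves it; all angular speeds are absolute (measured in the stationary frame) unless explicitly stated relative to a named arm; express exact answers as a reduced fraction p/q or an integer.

4-mesh fixed-axis compound train (all bearings frame-fixed)
mesh 1 [46T→65T]: |ω|/ω_in = 1×46/65 = 46/65, sense flips to −
mesh 2 [15T→15T]: |ω|/ω_in = (46/65)×15/15 = 46/65, sense flips to +
mesh 3 [15T→59T]: |ω|/ω_in = (46/65)×15/59 = 138/767, sense flips to −
mesh 4 [59T→37T]: |ω|/ω_in = (138/767)×59/37 = 138/481, sense flips to +
signed output speed (× input speed) = 138/481

138/481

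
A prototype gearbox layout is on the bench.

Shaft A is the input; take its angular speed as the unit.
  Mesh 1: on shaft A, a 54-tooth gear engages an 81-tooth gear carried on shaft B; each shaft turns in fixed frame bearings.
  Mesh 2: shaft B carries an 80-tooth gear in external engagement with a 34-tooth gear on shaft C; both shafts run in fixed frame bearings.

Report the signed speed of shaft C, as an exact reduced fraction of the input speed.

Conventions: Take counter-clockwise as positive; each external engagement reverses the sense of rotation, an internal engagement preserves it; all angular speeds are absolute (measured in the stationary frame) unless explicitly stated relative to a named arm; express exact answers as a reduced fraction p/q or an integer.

80/51

2-mesh fixed-axis compound train (all bearings frame-fixed)
mesh 1 [54T→81T]: |ω|/ω_in = 1×54/81 = 2/3, sense flips to −
mesh 2 [80T→34T]: |ω|/ω_in = (2/3)×80/34 = 80/51, sense flips to +
signed output speed (× input speed) = 80/51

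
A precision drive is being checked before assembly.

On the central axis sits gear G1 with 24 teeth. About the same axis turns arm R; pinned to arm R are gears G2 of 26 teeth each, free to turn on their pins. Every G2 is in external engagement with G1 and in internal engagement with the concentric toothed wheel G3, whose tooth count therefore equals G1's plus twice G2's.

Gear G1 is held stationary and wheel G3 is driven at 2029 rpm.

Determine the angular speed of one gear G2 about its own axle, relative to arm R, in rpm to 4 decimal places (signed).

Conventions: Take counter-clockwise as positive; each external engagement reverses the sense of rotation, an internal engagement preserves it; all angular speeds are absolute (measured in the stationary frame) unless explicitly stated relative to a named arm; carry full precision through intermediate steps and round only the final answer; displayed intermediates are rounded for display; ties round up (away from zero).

topology: planetary set — G1 24T / G2 26T / G3 76T, arm = carrier (Willis)
normalise by the input: solve with ω_ring = 1, then scale by 2029 rpm
ring teeth: 24 + 2·26 = 76
24(ω_sun−ω_arm) = −76(ω_ring−ω_arm),  ω_sun = 0, ω_ring = 1
24(0−ω_arm) = −76(1−ω_arm)  ⇒  100·ω_arm = 76  ⇒  ω_arm = 19/25
sun–planet mesh: 24·(0−19/25) = −26·(ω_p−ω_arm)  ⇒  ω_p−ω_arm = 228/325
scale: ω_p−ω_arm = 228/325 × 2029 rpm = +1423.4215 rpm

+1423.4215 rpm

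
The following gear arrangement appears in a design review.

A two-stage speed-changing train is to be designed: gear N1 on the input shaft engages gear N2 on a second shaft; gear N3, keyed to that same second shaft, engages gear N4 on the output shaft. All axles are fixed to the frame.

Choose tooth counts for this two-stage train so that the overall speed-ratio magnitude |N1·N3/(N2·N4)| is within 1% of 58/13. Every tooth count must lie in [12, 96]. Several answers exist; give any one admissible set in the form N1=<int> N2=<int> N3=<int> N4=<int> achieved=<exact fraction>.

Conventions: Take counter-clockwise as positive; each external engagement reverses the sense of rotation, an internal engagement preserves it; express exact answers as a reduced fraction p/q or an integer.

design class (target 58/13): fixed-axis compound train
target = 58/13 in lowest terms: an exact hit needs N1·N3 = k·58 and N2·N4 = k·13 for one integer k, every count in [12, 96]; additionally prefer no 1:1 stage (N1 ≠ N2, N3 ≠ N4)
k = 1…11: no 1:1-free in-range split of k·58 and k·13 into factor pairs; take k = 12
k = 12: N1·N3 = 696 = 12·58, N2·N4 = 156 = 13·12
achieved = 12·58/(13·12) = 58/13; |achieved − target| = 0 ≤ 29/650 ✓

N1=12 N2=13 N3=58 N4=12 achieved=58/13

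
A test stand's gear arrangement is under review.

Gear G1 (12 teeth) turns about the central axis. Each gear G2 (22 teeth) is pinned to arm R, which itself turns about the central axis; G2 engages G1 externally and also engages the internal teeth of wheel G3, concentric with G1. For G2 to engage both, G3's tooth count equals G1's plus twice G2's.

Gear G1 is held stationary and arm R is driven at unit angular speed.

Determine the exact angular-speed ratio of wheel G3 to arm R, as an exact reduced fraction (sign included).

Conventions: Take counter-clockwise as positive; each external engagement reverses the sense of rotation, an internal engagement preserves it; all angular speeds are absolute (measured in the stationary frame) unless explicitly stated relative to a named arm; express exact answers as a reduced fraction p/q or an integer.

17/14

planetary set (12T centre, 22T on arm, 56T internal) — Willis relation
ring teeth: 12 + 2·22 = 56
12(ω_sun−ω_arm) = −56(ω_ring−ω_arm),  ω_sun = 0, ω_arm = 1
ω_ring = 1 − (12/56)(0−1) = 17/14
ω_out/ω_in = 17/14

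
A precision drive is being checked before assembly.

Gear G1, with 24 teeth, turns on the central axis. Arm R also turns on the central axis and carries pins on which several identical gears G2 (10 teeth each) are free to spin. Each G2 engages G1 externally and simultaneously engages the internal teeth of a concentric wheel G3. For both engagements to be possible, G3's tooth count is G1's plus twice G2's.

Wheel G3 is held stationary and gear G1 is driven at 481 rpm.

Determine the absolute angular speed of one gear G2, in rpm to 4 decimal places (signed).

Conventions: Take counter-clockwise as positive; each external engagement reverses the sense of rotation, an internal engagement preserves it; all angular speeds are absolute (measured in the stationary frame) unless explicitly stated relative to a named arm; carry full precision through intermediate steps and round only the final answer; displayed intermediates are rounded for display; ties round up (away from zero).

-577.2000 rpm

class = planetary set [G3 = 24+2·10 = 44; Willis about the carrier]
normalise by the input: solve with ω_sun = 1, then scale by 481 rpm
ring teeth: 24 + 2·10 = 44
24(ω_sun−ω_arm) = −44(ω_ring−ω_arm),  ω_ring = 0, ω_sun = 1
24(1−ω_arm) = −44(0−ω_arm)  ⇒  68·ω_arm = 24  ⇒  ω_arm = 6/17
sun–planet mesh: 24·(1−6/17) = −10·(ω_p−ω_arm)  ⇒  ω_p−ω_arm = -132/85
ω_p = 6/17 − 132/85 = -6/5
scale: ω_p = -6/5 × 481 rpm = -577.2000 rpm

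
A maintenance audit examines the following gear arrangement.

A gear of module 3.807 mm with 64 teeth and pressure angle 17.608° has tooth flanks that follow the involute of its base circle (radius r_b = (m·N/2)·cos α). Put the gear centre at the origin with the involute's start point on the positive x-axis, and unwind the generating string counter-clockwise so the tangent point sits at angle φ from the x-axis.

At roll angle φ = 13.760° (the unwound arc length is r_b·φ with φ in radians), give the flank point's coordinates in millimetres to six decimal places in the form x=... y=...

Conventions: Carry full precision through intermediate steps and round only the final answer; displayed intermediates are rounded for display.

class = single-mesh tooth geometry [base-circle involute, m = 3.807, 64T]
pitch radius r_p = m·N/2 = 3.807·64/2 = 121.824000
base radius r_b = r_p·cos α = 121.824000·cos 17.608° = 116.116356
roll angle φ = 13.760° = 0.24015731 rad
x = r_b·(cos φ + φ·sin φ) = 119.416764
y = r_b·(sin φ − φ·cos φ) = 0.533031

x=119.416764 y=0.533031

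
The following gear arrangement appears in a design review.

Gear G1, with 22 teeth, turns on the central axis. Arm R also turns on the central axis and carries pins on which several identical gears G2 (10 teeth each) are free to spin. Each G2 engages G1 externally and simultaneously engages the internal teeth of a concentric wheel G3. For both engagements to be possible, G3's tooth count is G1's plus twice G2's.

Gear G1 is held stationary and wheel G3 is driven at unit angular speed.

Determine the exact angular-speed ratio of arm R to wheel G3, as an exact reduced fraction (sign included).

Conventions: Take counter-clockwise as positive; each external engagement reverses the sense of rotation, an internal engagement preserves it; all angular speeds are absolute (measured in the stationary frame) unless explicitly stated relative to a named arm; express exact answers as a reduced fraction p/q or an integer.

21/32

recognized (axles ride arm R): planetary set, 22/10/42 teeth
ring teeth: 22 + 2·10 = 42
22(ω_sun−ω_arm) = −42(ω_ring−ω_arm),  ω_sun = 0, ω_ring = 1
22(0−ω_arm) = −42(1−ω_arm)  ⇒  64·ω_arm = 42  ⇒  ω_arm = 21/32
ω_out/ω_in = 21/32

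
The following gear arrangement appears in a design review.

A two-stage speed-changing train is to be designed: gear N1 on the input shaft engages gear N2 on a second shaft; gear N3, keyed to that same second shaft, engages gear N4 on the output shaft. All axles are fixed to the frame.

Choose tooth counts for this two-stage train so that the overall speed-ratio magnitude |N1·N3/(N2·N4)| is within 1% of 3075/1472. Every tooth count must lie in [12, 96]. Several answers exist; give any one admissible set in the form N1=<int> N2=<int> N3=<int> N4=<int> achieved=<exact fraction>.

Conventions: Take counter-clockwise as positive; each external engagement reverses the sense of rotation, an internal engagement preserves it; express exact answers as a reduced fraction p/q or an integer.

N1=41 N2=16 N3=75 N4=92 achieved=3075/1472

class = fixed-axis compound train [2-stage, 3075/1472 wanted]
target = 3075/1472 in lowest terms: an exact hit needs N1·N3 = k·3075 and N2·N4 = k·1472 for one integer k, every count in [12, 96]; additionally prefer no 1:1 stage (N1 ≠ N2, N3 ≠ N4)
k = 1: N1·N3 = 3075 = 41·75, N2·N4 = 1472 = 16·92
achieved = 41·75/(16·92) = 3075/1472; |achieved − target| = 0 ≤ 123/5888 ✓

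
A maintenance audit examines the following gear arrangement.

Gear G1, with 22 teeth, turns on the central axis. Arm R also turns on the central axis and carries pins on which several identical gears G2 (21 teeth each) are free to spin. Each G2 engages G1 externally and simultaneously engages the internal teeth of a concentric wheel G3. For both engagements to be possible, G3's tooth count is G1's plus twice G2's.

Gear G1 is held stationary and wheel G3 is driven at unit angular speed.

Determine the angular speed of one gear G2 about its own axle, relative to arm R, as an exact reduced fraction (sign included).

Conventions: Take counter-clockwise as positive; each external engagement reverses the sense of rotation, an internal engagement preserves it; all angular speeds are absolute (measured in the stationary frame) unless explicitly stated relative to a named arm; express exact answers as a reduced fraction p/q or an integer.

recognized (axles ride arm R): planetary set, 22/21/64 teeth
ring teeth: 22 + 2·21 = 64
22(ω_sun−ω_arm) = −64(ω_ring−ω_arm),  ω_sun = 0, ω_ring = 1
22(0−ω_arm) = −64(1−ω_arm)  ⇒  86·ω_arm = 64  ⇒  ω_arm = 32/43
sun–planet mesh: 22·(0−32/43) = −21·(ω_p−ω_arm)  ⇒  ω_p−ω_arm = 704/903
exact speed ratio = 704/903

704/903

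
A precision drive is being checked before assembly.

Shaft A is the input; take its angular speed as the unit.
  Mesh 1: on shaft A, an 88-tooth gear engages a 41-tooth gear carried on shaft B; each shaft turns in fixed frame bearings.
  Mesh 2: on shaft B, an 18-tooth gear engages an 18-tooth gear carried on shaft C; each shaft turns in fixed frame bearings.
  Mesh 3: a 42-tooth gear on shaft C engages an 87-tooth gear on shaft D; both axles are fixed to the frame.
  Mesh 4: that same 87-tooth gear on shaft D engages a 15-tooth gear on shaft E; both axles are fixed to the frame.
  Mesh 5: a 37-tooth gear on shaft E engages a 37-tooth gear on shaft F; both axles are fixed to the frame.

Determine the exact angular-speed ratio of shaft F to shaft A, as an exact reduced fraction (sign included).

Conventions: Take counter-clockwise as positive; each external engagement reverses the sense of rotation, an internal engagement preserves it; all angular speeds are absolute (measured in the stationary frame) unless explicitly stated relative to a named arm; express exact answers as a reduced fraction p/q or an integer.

class = fixed-axis compound train [5 meshes; 5 ratios multiply, 5 sense flips]
mesh 1 [88T→41T]: running ratio 88/41, sense −
mesh 2 [18T→18T]: running ratio 88/41, sense +
mesh 3 [42T→87T]: running ratio 1232/1189, sense −
mesh 4 [87T→15T]: running ratio 1232/205, sense +
mesh 5 [37T→37T]: running ratio 1232/205, sense −
ω_out/ω_in = -1232/205

-1232/205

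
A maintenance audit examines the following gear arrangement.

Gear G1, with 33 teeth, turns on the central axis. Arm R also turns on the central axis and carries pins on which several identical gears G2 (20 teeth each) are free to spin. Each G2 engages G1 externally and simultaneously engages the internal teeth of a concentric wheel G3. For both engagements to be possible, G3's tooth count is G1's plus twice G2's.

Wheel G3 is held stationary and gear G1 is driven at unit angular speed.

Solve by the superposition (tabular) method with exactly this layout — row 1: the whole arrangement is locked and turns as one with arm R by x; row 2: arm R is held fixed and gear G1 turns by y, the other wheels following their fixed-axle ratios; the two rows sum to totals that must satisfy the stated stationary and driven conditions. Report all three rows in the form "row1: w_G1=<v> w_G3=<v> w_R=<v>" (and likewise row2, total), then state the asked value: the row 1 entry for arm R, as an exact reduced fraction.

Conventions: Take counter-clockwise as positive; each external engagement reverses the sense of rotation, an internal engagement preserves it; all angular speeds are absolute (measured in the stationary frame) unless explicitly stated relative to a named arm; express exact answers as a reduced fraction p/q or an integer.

planetary set (33T centre, 20T on arm, 73T internal) — Willis relation
superposition row 1 [locked train]: every member turns x
row 2 — arm fixed, fixed-axis ratios: sun y, ring −(33/73)·y, arm 0
boundary: total ω_ring = x − (33/73)·y = 0 and total ω_sun = x + y = 1  ⇒  y = 73/106, x = 33/106
row 2 ring = −(33/73)·73/106 = -33/106
totals (row 1 + row 2): sun 33/106 + 73/106 = 1, ring 33/106 + (-33/106) = 0, arm 33/106 + 0 = 33/106
asked cell (row1, arm) = 33/106

row1: w_G1=33/106 w_G3=33/106 w_R=33/106
row2: w_G1=73/106 w_G3=-33/106 w_R=0
total: w_G1=1 w_G3=0 w_R=33/106
asked value: 33/106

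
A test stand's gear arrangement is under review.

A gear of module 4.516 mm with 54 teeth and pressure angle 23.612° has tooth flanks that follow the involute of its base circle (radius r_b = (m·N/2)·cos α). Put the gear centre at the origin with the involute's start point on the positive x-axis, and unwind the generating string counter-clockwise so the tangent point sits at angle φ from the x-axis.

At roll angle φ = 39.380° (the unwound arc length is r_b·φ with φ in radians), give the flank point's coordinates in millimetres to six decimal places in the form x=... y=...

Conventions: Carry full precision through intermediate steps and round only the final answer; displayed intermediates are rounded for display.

topology: single-mesh involute geometry — m = 4.516, N = 54
pitch radius r_p = m·N/2 = 4.516·54/2 = 121.932000
base radius r_b = r_p·cos α = 121.932000·cos 23.612° = 111.723714
roll angle φ = 39.380° = 0.68731066 rad
x = r_b·(cos φ + φ·sin φ) = 135.076955
y = r_b·(sin φ − φ·cos φ) = 11.529940

x=135.076955 y=11.529940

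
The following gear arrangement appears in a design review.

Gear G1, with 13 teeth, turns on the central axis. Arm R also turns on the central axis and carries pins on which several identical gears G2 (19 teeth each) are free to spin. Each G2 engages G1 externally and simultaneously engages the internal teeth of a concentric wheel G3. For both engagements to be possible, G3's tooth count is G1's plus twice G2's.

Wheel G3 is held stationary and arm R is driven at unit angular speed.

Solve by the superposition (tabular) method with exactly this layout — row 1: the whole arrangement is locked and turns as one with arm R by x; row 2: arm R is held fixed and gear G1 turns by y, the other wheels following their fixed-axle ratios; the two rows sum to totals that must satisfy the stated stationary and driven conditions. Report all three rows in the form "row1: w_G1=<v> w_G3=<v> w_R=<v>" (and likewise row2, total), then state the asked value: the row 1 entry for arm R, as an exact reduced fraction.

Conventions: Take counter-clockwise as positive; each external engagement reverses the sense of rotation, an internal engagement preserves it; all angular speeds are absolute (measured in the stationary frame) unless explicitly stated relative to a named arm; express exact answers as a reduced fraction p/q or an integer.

row1: w_G1=1 w_G3=1 w_R=1
row2: w_G1=51/13 w_G3=-1 w_R=0
total: w_G1=64/13 w_G3=0 w_R=1
asked value: 1

topology: planetary set — G1 13T / G2 19T / G3 51T, arm = carrier (Willis)
row 1 — lock + rotate with arm: ω_sun = ω_ring = ω_arm = x
row 2 (arm held, sun turns y): ω_ring = −(13/51)·y, ω_arm = 0
boundary: total ω_ring = x − (13/51)·y = 0 and total ω_arm = x = 1  ⇒  y = 51/13, x = 1
row 2 ring = −(13/51)·51/13 = -1
totals (row 1 + row 2): sun 1 + 51/13 = 64/13, ring 1 + (-1) = 0, arm 1 + 0 = 1
asked cell (row1, arm) = 1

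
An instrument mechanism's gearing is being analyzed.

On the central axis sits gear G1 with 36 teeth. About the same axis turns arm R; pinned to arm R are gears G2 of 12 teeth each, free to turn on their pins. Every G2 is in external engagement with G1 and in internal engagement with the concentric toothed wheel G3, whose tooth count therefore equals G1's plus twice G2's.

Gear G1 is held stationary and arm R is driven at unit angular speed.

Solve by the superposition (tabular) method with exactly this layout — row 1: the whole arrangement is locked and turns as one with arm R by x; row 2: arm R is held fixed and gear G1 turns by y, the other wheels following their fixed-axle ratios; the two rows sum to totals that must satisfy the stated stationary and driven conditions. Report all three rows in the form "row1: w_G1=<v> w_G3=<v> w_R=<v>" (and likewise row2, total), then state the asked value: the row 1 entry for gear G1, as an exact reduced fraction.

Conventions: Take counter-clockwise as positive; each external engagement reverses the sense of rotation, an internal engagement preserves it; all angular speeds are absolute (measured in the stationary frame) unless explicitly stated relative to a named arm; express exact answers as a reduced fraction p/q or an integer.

row1: w_G1=1 w_G3=1 w_R=1
row2: w_G1=-1 w_G3=3/5 w_R=0
total: w_G1=0 w_G3=8/5 w_R=1
asked value: 1

topology: planetary set — G1 36T / G2 12T / G3 60T, arm = carrier (Willis)
superposition row 1 [locked train]: every member turns x
row 2 (arm held, sun turns y): ω_ring = −(36/60)·y, ω_arm = 0
boundary: total ω_sun = x + y = 0 and total ω_arm = x = 1  ⇒  y = -1, x = 1
row 2 ring = −(36/60)·(-1) = 3/5
totals (row 1 + row 2): sun 1 + (-1) = 0, ring 1 + 3/5 = 8/5, arm 1 + 0 = 1
asked cell (row1, sun) = 1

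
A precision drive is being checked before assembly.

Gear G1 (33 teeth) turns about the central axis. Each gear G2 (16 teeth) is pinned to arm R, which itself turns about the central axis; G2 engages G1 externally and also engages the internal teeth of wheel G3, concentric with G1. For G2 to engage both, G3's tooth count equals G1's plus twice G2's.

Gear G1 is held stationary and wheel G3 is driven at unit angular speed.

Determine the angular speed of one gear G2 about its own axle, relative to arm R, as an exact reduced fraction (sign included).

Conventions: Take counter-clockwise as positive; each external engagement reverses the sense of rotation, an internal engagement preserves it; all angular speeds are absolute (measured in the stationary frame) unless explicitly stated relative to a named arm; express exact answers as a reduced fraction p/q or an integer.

2145/1568

planetary set (33T centre, 16T on arm, 65T internal) — Willis relation
ring teeth: 33 + 2·16 = 65
33(ω_sun−ω_arm) = −65(ω_ring−ω_arm),  ω_sun = 0, ω_ring = 1
33(0−ω_arm) = −65(1−ω_arm)  ⇒  98·ω_arm = 65  ⇒  ω_arm = 65/98
sun–planet mesh: 33·(0−65/98) = −16·(ω_p−ω_arm)  ⇒  ω_p−ω_arm = 2145/1568
exact speed ratio = 2145/1568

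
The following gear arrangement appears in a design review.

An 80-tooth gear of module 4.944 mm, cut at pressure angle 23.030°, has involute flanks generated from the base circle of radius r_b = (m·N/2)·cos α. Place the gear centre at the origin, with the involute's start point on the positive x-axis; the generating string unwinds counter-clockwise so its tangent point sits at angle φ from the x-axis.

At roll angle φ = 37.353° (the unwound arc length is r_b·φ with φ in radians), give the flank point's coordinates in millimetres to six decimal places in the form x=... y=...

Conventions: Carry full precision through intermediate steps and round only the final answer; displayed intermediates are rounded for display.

x=216.661249 y=16.105845

topology: single-mesh involute geometry — m = 4.944, N = 80
pitch radius r_p = m·N/2 = 4.944·80/2 = 197.760000
base radius r_b = r_p·cos α = 197.760000·cos 23.030° = 181.998556
roll angle φ = 37.353° = 0.65193284 rad
x = r_b·(cos φ + φ·sin φ) = 216.661249
y = r_b·(sin φ − φ·cos φ) = 16.105845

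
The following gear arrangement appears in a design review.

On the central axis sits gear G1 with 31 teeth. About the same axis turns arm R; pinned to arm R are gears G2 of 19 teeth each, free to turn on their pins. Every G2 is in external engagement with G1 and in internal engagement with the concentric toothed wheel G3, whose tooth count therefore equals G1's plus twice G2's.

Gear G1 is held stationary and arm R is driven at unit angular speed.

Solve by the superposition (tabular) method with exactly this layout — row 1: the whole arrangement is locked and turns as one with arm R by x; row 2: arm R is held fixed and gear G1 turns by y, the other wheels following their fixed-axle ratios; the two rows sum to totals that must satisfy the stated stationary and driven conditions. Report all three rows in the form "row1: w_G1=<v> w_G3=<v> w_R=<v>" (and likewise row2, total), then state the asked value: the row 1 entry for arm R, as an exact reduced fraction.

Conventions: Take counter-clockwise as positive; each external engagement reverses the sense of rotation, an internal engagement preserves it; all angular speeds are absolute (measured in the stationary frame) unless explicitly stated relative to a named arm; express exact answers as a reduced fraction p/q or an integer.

topology: planetary set — G1 31T / G2 19T / G3 69T, arm = carrier (Willis)
row 1: whole set turns with the arm by x
superposition row 2 [arm held]: sun y, ring −(31/69)·y, arm 0
boundary: total ω_sun = x + y = 0 and total ω_arm = x = 1  ⇒  y = -1, x = 1
row 2 ring = −(31/69)·(-1) = 31/69
totals (row 1 + row 2): sun 1 + (-1) = 0, ring 1 + 31/69 = 100/69, arm 1 + 0 = 1
asked cell (row1, arm) = 1

row1: w_G1=1 w_G3=1 w_R=1
row2: w_G1=-1 w_G3=31/69 w_R=0
total: w_G1=0 w_G3=100/69 w_R=1
asked value: 1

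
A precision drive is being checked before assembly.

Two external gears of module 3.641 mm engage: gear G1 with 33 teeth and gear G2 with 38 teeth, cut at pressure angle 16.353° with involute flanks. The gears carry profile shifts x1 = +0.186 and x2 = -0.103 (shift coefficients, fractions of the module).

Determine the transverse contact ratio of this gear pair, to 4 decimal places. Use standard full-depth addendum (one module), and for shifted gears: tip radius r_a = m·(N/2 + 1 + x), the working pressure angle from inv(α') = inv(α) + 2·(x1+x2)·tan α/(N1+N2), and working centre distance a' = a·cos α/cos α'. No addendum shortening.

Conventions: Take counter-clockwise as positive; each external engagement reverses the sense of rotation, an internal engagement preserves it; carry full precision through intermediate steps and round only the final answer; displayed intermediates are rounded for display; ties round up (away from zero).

single-mesh involute tooth geometry (33T engaging 38T at module 3.641)
base radii: r_b1 = 57.646121, r_b2 = 66.380381
tip radii: r_a1 = 64.394726, r_a2 = 72.444977
inv(α') = inv(16.353°) + 2·(+0.186-0.103)·tan α/(33+38) = 0.00869720  ⇒  α' = 16.79668°
a' = a·cos α / cos α' = 129.2555·cos 16.353°/cos 16.79668° = 129.553750
action lengths: √(r_a1²−r_b1²) = 28.698528, √(r_a2²−r_b2²) = 29.015852
base pitch p_b = π·m·cos α = 10.975796
CR = (28.698528 + 29.015852 − 129.553750·sin 16.79668°)/10.975796 = 1.847376
contact ratio ≈ 1.8474

1.8474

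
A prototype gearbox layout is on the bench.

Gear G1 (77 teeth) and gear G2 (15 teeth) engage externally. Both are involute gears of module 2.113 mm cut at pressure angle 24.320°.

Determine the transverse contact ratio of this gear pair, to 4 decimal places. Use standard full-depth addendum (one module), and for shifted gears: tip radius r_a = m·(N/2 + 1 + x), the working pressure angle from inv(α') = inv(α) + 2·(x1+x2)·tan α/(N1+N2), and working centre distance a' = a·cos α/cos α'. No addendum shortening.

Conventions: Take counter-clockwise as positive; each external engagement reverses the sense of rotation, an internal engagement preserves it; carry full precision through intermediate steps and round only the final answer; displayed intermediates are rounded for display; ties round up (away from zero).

single-mesh involute tooth geometry (77T engaging 15T at module 2.113)
base radii: r_b1 = 74.131422, r_b2 = 14.441186
tip radii: r_a1 = 83.463500, r_a2 = 17.960500
no profile shift: α' = α, a' = a
action lengths: √(r_a1²−r_b1²) = 38.349551, √(r_a2²−r_b2²) = 10.678563
base pitch p_b = π·m·cos α = 6.049110
CR = (38.349551 + 10.678563 − 97.198000·sin 24.32000°)/6.049110 = 1.487627
contact ratio ≈ 1.4876

1.4876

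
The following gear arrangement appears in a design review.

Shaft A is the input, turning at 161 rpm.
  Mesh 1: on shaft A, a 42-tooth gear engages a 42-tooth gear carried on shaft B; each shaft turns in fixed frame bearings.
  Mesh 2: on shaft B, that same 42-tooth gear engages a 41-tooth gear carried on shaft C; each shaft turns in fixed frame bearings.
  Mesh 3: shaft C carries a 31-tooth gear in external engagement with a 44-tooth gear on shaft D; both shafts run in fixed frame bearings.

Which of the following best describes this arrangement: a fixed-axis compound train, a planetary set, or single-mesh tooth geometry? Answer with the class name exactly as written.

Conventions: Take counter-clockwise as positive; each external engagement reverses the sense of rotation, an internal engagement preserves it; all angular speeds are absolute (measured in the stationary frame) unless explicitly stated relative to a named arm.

class = fixed-axis compound train [3 meshes; 3 ratios multiply, 3 sense flips]
classification: fixed-axis compound train

fixed-axis compound train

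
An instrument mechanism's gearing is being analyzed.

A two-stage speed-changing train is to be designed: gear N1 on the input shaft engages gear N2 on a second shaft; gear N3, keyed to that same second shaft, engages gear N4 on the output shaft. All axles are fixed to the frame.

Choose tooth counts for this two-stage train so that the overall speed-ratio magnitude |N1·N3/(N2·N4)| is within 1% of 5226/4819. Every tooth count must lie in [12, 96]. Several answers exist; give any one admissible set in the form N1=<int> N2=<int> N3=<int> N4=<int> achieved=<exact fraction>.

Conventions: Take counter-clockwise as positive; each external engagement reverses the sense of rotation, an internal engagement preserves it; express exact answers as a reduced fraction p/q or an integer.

topology: fixed-axis compound train — 2 stages, target 5226/4819
target = 5226/4819 in lowest terms: an exact hit needs N1·N3 = k·5226 and N2·N4 = k·4819 for one integer k, every count in [12, 96]; additionally prefer no 1:1 stage (N1 ≠ N2, N3 ≠ N4)
k = 1: N1·N3 = 5226 = 67·78, N2·N4 = 4819 = 61·79
achieved = 67·78/(61·79) = 5226/4819; |achieved − target| = 0 ≤ 2613/240950 ✓

N1=67 N2=61 N3=78 N4=79 achieved=5226/4819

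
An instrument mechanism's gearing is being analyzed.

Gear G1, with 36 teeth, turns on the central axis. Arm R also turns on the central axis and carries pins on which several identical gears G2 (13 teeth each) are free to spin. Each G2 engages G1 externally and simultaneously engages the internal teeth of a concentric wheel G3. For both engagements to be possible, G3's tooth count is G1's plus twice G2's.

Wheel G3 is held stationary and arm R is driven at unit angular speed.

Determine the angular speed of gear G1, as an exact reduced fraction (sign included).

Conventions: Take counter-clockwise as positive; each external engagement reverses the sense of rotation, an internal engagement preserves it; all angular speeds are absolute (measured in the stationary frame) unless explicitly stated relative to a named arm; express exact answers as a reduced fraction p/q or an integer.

topology: planetary set — G1 36T / G2 13T / G3 62T, arm = carrier (Willis)
ring teeth: 36 + 2·13 = 62
36(ω_sun−ω_arm) = −62(ω_ring−ω_arm),  ω_ring = 0, ω_arm = 1
ω_sun = 1 − (62/36)(0−1) = 49/18
exact speed ratio = 49/18

49/18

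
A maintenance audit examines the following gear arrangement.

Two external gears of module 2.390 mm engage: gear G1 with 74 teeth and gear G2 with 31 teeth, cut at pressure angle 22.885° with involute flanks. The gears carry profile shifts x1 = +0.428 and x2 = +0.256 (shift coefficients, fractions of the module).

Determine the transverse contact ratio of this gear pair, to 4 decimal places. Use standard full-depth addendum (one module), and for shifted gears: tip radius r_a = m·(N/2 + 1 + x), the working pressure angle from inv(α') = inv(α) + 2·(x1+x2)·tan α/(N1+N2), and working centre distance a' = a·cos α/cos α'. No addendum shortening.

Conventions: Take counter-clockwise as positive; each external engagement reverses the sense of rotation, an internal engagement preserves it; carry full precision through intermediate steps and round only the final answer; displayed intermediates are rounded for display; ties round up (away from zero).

1.5360

single-mesh involute tooth geometry (74T engaging 31T at module 2.390)
base radii: r_b1 = 81.469431, r_b2 = 34.129086
tip radii: r_a1 = 91.842920, r_a2 = 40.046840
inv(α') = inv(22.885°) + 2·(+0.428+0.256)·tan α/(74+31) = 0.02818892  ⇒  α' = 24.51884°
a' = a·cos α / cos α' = 125.4750·cos 22.885°/cos 24.51884° = 127.055786
action lengths: √(r_a1²−r_b1²) = 42.401105, √(r_a2²−r_b2²) = 20.951250
base pitch p_b = π·m·cos α = 6.917399
CR = (42.401105 + 20.951250 − 127.055786·sin 24.51884°)/6.917399 = 1.536007
contact ratio ≈ 1.5360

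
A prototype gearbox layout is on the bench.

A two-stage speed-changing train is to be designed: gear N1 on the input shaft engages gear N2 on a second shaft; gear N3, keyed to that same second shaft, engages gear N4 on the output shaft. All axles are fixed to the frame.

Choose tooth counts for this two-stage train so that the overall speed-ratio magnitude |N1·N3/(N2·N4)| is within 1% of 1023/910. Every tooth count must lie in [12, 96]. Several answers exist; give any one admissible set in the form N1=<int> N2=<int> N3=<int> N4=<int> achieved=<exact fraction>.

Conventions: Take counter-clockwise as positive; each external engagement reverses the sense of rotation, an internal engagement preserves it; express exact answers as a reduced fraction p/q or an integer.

N1=31 N2=13 N3=33 N4=70 achieved=1023/910

class = fixed-axis compound train [2-stage, 1023/910 wanted]
target = 1023/910 in lowest terms: an exact hit needs N1·N3 = k·1023 and N2·N4 = k·910 for one integer k, every count in [12, 96]; additionally prefer no 1:1 stage (N1 ≠ N2, N3 ≠ N4)
k = 1: N1·N3 = 1023 = 31·33, N2·N4 = 910 = 13·70
achieved = 31·33/(13·70) = 1023/910; |achieved − target| = 0 ≤ 1023/91000 ✓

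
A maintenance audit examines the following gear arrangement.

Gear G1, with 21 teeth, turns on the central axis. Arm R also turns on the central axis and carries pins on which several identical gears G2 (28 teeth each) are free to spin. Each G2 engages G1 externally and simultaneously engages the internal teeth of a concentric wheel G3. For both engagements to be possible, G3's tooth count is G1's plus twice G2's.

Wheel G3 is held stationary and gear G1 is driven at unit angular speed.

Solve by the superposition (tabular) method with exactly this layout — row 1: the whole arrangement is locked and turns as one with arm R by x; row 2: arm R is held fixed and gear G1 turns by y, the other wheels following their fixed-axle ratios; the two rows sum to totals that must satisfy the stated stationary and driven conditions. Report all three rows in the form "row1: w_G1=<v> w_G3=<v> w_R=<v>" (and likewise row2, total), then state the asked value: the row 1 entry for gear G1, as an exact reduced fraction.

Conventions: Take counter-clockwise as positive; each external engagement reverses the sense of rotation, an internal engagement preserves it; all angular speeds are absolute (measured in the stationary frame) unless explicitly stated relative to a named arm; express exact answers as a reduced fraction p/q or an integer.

row1: w_G1=3/14 w_G3=3/14 w_R=3/14
row2: w_G1=11/14 w_G3=-3/14 w_R=0
total: w_G1=1 w_G3=0 w_R=3/14
asked value: 3/14

class = planetary set [G3 = 21+2·28 = 77; Willis about the carrier]
row 1 — lock + rotate with arm: ω_sun = ω_ring = ω_arm = x
row 2 — arm fixed, fixed-axis ratios: sun y, ring −(21/77)·y, arm 0
boundary: total ω_ring = x − (21/77)·y = 0 and total ω_sun = x + y = 1  ⇒  y = 11/14, x = 3/14
row 2 ring = −(21/77)·11/14 = -3/14
totals (row 1 + row 2): sun 3/14 + 11/14 = 1, ring 3/14 + (-3/14) = 0, arm 3/14 + 0 = 3/14
asked cell (row1, sun) = 3/14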